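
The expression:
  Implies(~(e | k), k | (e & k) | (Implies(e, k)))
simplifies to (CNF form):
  True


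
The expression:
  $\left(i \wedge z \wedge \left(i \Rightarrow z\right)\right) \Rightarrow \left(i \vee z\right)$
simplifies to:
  $\text{True}$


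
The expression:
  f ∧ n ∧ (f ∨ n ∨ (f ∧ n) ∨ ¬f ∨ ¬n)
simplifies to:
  f ∧ n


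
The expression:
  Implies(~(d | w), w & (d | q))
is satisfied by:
  {d: True, w: True}
  {d: True, w: False}
  {w: True, d: False}


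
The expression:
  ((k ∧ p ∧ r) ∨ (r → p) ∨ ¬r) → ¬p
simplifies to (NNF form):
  ¬p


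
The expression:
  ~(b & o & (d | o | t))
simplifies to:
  ~b | ~o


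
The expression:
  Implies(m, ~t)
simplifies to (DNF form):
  ~m | ~t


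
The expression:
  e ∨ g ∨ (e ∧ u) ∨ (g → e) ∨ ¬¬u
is always true.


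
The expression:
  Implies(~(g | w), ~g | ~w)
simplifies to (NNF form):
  True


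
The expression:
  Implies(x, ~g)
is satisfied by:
  {g: False, x: False}
  {x: True, g: False}
  {g: True, x: False}


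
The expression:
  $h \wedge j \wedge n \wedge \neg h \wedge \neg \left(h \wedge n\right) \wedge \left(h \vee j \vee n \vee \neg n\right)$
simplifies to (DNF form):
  $\text{False}$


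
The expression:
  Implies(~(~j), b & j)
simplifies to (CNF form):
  b | ~j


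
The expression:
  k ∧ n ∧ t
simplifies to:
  k ∧ n ∧ t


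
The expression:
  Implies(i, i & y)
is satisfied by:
  {y: True, i: False}
  {i: False, y: False}
  {i: True, y: True}


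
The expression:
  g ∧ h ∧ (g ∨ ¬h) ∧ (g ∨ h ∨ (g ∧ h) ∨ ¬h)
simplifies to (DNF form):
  g ∧ h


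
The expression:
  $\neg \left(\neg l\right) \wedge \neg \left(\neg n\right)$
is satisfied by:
  {n: True, l: True}


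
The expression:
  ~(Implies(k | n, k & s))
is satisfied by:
  {n: True, s: False, k: False}
  {k: True, s: False, n: True}
  {k: True, s: False, n: False}
  {n: True, s: True, k: False}


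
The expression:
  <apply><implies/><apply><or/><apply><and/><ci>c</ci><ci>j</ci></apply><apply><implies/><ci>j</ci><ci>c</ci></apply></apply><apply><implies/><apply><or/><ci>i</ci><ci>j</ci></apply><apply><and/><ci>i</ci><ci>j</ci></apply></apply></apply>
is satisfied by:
  {c: False, i: False, j: False}
  {j: True, c: False, i: False}
  {c: True, j: False, i: False}
  {i: True, j: True, c: False}
  {i: True, j: True, c: True}


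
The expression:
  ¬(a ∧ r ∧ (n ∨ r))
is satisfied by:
  {a: False, r: False}
  {r: True, a: False}
  {a: True, r: False}


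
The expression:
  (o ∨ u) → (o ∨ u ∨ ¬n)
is always true.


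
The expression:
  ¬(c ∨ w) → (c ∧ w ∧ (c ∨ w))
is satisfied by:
  {c: True, w: True}
  {c: True, w: False}
  {w: True, c: False}


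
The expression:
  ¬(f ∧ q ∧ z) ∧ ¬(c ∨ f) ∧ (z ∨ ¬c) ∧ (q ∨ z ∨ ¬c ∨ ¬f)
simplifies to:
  ¬c ∧ ¬f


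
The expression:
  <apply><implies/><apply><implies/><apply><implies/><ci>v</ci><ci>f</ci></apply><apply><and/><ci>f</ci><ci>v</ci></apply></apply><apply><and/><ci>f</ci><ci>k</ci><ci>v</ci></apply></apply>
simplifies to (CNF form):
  <apply><and/><apply><or/><ci>f</ci><apply><not/><ci>v</ci></apply></apply><apply><or/><ci>k</ci><apply><not/><ci>v</ci></apply></apply></apply>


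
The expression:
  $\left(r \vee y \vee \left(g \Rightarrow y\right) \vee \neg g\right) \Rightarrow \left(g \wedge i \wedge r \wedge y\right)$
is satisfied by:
  {i: True, g: True, y: False, r: False}
  {g: True, r: False, i: False, y: False}
  {r: True, y: True, i: True, g: True}


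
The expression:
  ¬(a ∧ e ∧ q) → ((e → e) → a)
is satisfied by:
  {a: True}


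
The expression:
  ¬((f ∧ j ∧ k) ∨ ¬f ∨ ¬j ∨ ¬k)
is never true.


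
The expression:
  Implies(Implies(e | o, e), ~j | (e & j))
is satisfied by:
  {o: True, e: True, j: False}
  {o: True, e: False, j: False}
  {e: True, o: False, j: False}
  {o: False, e: False, j: False}
  {j: True, o: True, e: True}
  {j: True, o: True, e: False}
  {j: True, e: True, o: False}


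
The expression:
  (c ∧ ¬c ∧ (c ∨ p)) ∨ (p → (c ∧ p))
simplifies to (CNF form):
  c ∨ ¬p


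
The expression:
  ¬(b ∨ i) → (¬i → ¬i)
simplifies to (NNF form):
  True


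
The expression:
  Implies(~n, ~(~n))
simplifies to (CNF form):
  n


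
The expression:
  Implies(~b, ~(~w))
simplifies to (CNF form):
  b | w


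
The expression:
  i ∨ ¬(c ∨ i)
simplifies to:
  i ∨ ¬c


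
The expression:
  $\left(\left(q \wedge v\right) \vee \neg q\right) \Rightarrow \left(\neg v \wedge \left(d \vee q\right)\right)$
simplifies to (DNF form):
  $\left(d \wedge \neg v\right) \vee \left(q \wedge \neg v\right)$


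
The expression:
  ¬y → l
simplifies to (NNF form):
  l ∨ y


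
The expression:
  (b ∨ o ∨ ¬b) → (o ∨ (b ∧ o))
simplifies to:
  o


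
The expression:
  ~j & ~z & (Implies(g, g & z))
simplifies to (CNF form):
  ~g & ~j & ~z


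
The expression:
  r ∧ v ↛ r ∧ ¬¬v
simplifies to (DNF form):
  False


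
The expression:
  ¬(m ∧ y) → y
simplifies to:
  y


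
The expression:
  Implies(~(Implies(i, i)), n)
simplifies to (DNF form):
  True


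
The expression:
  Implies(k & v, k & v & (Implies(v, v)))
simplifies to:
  True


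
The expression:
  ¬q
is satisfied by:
  {q: False}


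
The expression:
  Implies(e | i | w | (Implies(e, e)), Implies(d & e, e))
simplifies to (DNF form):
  True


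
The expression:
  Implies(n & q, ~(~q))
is always true.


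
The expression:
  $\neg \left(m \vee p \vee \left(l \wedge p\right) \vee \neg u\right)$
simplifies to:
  $u \wedge \neg m \wedge \neg p$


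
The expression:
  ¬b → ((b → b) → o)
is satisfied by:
  {b: True, o: True}
  {b: True, o: False}
  {o: True, b: False}


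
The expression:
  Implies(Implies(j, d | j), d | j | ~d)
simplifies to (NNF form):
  True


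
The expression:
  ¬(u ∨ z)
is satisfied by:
  {u: False, z: False}


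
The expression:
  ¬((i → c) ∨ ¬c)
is never true.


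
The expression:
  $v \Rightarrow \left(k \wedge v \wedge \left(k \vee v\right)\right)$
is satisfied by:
  {k: True, v: False}
  {v: False, k: False}
  {v: True, k: True}


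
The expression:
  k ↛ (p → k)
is never true.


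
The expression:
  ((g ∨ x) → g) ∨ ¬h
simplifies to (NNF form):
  g ∨ ¬h ∨ ¬x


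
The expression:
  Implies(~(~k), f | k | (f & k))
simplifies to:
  True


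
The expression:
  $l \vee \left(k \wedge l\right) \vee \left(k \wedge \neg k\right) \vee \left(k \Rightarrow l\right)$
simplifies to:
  $l \vee \neg k$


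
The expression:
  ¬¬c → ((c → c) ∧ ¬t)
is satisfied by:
  {c: False, t: False}
  {t: True, c: False}
  {c: True, t: False}


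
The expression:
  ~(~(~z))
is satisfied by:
  {z: False}


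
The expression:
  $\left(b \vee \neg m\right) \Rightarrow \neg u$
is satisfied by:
  {m: True, b: False, u: False}
  {b: False, u: False, m: False}
  {m: True, b: True, u: False}
  {b: True, m: False, u: False}
  {u: True, m: True, b: False}


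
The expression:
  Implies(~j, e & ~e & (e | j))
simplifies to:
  j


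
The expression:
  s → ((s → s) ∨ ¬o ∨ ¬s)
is always true.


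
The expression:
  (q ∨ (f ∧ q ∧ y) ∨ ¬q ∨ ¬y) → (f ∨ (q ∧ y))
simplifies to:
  f ∨ (q ∧ y)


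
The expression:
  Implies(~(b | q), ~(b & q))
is always true.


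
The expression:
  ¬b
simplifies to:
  ¬b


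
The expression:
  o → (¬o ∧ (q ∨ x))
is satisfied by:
  {o: False}


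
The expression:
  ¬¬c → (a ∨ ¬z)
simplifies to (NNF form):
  a ∨ ¬c ∨ ¬z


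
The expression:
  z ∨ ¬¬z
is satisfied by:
  {z: True}


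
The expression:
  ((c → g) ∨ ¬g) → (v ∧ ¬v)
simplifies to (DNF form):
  False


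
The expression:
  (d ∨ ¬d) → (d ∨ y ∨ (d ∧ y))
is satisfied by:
  {y: True, d: True}
  {y: True, d: False}
  {d: True, y: False}


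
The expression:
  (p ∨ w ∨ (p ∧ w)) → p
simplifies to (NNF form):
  p ∨ ¬w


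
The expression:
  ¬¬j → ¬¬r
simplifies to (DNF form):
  r ∨ ¬j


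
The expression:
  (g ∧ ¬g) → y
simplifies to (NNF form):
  True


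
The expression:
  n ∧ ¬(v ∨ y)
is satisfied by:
  {n: True, v: False, y: False}


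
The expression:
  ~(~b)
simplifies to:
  b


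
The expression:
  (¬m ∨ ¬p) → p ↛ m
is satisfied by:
  {p: True}


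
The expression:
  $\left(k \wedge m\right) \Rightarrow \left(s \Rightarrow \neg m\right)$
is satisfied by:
  {s: False, k: False, m: False}
  {m: True, s: False, k: False}
  {k: True, s: False, m: False}
  {m: True, k: True, s: False}
  {s: True, m: False, k: False}
  {m: True, s: True, k: False}
  {k: True, s: True, m: False}


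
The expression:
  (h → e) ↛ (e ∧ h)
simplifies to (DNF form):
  ¬h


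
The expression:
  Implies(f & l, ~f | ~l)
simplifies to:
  ~f | ~l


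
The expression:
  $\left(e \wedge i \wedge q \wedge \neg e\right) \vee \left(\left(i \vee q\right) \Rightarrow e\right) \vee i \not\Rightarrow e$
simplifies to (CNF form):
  $e \vee i \vee \neg q$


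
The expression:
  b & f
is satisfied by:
  {b: True, f: True}


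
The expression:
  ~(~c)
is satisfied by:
  {c: True}


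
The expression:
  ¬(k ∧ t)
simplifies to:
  ¬k ∨ ¬t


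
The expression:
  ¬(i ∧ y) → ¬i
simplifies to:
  y ∨ ¬i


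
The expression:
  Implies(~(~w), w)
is always true.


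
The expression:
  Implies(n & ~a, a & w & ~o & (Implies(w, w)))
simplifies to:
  a | ~n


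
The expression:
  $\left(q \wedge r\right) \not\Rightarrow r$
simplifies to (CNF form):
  $\text{False}$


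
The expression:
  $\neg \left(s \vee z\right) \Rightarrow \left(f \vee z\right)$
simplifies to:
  $f \vee s \vee z$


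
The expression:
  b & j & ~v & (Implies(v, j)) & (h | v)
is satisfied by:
  {h: True, j: True, b: True, v: False}


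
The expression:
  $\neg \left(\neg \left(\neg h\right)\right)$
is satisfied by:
  {h: False}


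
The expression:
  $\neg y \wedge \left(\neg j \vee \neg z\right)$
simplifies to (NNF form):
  $\neg y \wedge \left(\neg j \vee \neg z\right)$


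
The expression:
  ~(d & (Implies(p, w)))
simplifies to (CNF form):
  (p | ~d) & (~d | ~w)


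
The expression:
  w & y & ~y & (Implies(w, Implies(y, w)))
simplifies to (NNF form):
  False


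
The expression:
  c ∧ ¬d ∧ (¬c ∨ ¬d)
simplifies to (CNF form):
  c ∧ ¬d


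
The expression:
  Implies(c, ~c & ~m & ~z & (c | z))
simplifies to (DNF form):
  ~c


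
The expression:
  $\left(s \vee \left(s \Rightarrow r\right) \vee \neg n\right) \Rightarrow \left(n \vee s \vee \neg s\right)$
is always true.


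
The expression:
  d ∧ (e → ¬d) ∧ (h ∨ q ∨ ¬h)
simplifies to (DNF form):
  d ∧ ¬e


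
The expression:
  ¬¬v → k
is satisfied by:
  {k: True, v: False}
  {v: False, k: False}
  {v: True, k: True}


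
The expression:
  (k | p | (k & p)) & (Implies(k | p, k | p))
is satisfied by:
  {k: True, p: True}
  {k: True, p: False}
  {p: True, k: False}


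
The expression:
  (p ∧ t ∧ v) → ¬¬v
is always true.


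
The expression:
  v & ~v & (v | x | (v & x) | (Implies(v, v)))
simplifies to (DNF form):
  False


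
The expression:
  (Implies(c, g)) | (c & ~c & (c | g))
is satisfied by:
  {g: True, c: False}
  {c: False, g: False}
  {c: True, g: True}


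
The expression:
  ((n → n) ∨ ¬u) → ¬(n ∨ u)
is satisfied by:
  {n: False, u: False}


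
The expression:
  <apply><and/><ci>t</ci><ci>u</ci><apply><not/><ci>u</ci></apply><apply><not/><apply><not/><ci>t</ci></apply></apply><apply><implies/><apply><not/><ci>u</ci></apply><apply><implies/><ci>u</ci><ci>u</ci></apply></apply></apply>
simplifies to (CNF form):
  <false/>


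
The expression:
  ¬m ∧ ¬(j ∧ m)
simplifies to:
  ¬m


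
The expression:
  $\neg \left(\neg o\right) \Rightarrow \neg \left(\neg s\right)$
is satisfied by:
  {s: True, o: False}
  {o: False, s: False}
  {o: True, s: True}


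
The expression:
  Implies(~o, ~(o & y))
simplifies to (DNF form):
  True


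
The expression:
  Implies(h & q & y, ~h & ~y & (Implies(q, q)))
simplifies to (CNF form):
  ~h | ~q | ~y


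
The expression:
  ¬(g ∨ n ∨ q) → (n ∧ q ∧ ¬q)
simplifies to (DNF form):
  g ∨ n ∨ q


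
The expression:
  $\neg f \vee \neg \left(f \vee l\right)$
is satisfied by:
  {f: False}


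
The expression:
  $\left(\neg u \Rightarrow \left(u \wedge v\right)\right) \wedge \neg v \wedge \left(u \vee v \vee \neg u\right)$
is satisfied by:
  {u: True, v: False}


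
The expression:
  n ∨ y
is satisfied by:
  {n: True, y: True}
  {n: True, y: False}
  {y: True, n: False}


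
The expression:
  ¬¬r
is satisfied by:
  {r: True}


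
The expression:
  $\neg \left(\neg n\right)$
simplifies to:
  $n$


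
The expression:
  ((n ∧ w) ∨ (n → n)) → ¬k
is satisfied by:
  {k: False}


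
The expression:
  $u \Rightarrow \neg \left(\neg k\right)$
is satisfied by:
  {k: True, u: False}
  {u: False, k: False}
  {u: True, k: True}


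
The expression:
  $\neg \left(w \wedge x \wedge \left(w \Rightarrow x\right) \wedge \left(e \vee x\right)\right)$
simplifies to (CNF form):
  $\neg w \vee \neg x$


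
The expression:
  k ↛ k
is never true.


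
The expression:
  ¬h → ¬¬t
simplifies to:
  h ∨ t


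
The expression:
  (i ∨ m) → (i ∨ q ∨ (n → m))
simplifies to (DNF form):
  True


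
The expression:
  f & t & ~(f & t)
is never true.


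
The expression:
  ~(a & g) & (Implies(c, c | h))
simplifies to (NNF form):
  ~a | ~g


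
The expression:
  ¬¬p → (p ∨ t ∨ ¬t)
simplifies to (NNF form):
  True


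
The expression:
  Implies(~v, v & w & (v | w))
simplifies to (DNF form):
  v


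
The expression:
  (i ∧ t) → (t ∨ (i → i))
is always true.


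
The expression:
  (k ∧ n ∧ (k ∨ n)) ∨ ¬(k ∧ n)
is always true.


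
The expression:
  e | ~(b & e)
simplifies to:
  True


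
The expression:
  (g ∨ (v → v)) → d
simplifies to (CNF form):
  d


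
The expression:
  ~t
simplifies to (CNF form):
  ~t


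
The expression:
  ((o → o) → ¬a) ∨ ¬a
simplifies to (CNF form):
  ¬a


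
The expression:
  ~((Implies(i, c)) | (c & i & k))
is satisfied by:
  {i: True, c: False}


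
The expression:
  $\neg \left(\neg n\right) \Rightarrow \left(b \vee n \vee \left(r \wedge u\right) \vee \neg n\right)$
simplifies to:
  $\text{True}$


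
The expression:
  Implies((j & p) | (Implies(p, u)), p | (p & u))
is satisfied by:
  {p: True}


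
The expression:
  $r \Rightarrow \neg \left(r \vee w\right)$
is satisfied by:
  {r: False}


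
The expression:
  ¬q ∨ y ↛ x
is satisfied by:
  {y: True, x: False, q: False}
  {x: False, q: False, y: False}
  {y: True, x: True, q: False}
  {x: True, y: False, q: False}
  {q: True, y: True, x: False}


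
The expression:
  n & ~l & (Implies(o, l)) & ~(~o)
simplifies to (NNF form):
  False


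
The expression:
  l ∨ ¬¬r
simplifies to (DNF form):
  l ∨ r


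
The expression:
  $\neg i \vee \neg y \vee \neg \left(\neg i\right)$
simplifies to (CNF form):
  $\text{True}$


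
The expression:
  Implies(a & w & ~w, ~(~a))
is always true.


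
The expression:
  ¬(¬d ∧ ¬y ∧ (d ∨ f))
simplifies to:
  d ∨ y ∨ ¬f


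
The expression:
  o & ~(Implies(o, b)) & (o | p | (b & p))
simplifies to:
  o & ~b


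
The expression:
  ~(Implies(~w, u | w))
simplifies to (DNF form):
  ~u & ~w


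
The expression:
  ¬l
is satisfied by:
  {l: False}


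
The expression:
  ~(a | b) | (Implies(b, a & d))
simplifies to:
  ~b | (a & d)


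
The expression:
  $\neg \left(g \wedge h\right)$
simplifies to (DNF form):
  $\neg g \vee \neg h$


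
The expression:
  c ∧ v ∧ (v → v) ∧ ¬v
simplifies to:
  False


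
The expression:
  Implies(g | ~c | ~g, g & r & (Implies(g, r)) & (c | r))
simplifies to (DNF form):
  g & r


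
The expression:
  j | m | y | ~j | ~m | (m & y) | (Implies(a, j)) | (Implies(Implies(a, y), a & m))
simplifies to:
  True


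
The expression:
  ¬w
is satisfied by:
  {w: False}


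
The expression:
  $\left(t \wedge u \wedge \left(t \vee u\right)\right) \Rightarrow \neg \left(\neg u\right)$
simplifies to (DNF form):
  $\text{True}$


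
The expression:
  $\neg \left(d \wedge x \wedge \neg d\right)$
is always true.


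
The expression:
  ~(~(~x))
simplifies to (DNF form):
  ~x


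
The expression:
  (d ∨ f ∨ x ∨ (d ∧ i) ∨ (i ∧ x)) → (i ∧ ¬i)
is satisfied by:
  {x: False, d: False, f: False}


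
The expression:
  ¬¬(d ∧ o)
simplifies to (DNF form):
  d ∧ o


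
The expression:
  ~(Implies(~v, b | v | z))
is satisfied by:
  {v: False, z: False, b: False}


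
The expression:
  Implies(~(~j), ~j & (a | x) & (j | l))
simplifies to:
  ~j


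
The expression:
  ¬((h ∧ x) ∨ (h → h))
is never true.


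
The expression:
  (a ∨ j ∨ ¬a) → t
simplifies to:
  t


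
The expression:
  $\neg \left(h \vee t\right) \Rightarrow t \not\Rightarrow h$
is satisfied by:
  {t: True, h: True}
  {t: True, h: False}
  {h: True, t: False}


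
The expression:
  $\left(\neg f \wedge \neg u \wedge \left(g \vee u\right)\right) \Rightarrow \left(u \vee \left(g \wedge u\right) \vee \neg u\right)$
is always true.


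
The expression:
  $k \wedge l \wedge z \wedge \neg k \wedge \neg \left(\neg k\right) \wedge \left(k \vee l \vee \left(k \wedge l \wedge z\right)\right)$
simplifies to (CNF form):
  $\text{False}$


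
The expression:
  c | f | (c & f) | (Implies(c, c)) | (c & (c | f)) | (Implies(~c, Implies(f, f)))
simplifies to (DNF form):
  True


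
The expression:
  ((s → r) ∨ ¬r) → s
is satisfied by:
  {s: True}


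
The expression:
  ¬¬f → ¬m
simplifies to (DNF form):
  ¬f ∨ ¬m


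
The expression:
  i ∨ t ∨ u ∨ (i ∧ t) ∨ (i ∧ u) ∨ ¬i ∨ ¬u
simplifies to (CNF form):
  True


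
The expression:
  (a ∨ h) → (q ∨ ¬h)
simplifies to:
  q ∨ ¬h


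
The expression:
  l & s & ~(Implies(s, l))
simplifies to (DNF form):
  False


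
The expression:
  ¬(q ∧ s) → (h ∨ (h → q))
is always true.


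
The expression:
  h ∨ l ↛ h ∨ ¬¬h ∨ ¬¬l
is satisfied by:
  {l: True, h: True}
  {l: True, h: False}
  {h: True, l: False}


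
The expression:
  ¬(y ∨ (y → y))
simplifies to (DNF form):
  False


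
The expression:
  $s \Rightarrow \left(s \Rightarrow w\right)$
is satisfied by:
  {w: True, s: False}
  {s: False, w: False}
  {s: True, w: True}


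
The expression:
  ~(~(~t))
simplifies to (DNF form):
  ~t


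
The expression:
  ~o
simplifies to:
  ~o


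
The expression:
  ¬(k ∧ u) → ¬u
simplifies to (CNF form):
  k ∨ ¬u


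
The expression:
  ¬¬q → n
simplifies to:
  n ∨ ¬q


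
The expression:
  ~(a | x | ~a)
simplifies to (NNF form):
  False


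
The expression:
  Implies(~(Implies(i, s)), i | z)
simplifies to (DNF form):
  True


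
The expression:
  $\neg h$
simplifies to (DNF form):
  $\neg h$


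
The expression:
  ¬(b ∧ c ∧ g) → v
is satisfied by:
  {v: True, g: True, b: True, c: True}
  {v: True, g: True, b: True, c: False}
  {v: True, g: True, c: True, b: False}
  {v: True, g: True, c: False, b: False}
  {v: True, b: True, c: True, g: False}
  {v: True, b: True, c: False, g: False}
  {v: True, b: False, c: True, g: False}
  {v: True, b: False, c: False, g: False}
  {g: True, b: True, c: True, v: False}


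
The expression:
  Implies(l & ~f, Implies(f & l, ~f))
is always true.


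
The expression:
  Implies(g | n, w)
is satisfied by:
  {w: True, n: False, g: False}
  {w: True, g: True, n: False}
  {w: True, n: True, g: False}
  {w: True, g: True, n: True}
  {g: False, n: False, w: False}


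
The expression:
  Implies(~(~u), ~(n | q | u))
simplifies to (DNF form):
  ~u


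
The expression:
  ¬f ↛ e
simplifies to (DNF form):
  e ∨ ¬f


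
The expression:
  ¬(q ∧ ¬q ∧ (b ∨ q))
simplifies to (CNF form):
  True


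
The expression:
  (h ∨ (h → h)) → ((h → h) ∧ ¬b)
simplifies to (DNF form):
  ¬b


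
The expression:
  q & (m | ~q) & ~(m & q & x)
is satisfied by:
  {m: True, q: True, x: False}


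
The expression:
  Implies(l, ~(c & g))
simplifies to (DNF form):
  ~c | ~g | ~l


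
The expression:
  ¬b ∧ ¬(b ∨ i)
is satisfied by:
  {i: False, b: False}


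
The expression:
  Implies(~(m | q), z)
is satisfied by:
  {q: True, m: True, z: True}
  {q: True, m: True, z: False}
  {q: True, z: True, m: False}
  {q: True, z: False, m: False}
  {m: True, z: True, q: False}
  {m: True, z: False, q: False}
  {z: True, m: False, q: False}


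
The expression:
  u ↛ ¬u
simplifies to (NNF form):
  u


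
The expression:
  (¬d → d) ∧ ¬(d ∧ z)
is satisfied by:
  {d: True, z: False}


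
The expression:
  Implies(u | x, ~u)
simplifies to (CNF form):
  ~u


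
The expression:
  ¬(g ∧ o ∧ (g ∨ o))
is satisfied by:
  {g: False, o: False}
  {o: True, g: False}
  {g: True, o: False}


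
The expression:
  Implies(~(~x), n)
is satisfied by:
  {n: True, x: False}
  {x: False, n: False}
  {x: True, n: True}


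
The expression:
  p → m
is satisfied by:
  {m: True, p: False}
  {p: False, m: False}
  {p: True, m: True}


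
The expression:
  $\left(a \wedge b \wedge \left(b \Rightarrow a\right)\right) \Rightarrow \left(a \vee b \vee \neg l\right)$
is always true.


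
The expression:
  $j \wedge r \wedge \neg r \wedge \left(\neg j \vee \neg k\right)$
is never true.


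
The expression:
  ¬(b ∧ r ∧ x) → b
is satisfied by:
  {b: True}


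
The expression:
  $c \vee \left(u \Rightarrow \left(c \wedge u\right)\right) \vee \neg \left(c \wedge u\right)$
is always true.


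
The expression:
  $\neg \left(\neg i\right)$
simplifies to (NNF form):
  $i$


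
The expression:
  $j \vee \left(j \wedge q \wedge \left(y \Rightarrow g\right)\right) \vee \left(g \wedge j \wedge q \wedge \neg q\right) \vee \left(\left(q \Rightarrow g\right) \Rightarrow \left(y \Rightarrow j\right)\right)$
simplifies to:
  $j \vee \left(q \wedge \neg g\right) \vee \neg y$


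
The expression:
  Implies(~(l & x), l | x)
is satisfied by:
  {x: True, l: True}
  {x: True, l: False}
  {l: True, x: False}


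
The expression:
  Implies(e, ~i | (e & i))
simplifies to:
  True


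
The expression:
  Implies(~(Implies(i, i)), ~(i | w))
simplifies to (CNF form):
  True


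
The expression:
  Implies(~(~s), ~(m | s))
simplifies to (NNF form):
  ~s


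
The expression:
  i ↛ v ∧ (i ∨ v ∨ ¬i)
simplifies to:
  i ∧ ¬v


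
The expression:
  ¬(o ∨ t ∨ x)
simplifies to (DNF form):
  ¬o ∧ ¬t ∧ ¬x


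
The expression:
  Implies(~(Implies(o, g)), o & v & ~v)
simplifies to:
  g | ~o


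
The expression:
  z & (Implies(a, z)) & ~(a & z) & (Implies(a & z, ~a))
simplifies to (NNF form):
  z & ~a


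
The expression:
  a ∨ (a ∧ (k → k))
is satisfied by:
  {a: True}


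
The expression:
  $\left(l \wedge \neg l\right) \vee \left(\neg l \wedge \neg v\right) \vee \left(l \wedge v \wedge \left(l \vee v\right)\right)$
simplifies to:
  $\left(l \wedge v\right) \vee \left(\neg l \wedge \neg v\right)$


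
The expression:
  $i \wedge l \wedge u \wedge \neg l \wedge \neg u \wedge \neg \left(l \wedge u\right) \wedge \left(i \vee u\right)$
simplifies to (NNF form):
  $\text{False}$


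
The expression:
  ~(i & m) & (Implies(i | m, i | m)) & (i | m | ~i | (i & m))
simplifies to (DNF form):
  ~i | ~m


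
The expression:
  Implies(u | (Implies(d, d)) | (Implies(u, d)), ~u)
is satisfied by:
  {u: False}


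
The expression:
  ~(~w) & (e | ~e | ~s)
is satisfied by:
  {w: True}


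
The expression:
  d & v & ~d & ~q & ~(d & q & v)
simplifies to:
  False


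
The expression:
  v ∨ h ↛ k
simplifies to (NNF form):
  v ∨ (h ∧ ¬k)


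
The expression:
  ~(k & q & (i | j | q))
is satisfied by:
  {k: False, q: False}
  {q: True, k: False}
  {k: True, q: False}


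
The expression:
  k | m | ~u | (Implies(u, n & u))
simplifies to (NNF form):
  k | m | n | ~u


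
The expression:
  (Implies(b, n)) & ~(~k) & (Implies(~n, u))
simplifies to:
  k & (n | u) & (n | ~b)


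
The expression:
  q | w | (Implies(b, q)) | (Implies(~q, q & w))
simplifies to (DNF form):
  q | w | ~b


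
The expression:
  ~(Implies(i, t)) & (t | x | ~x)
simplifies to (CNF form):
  i & ~t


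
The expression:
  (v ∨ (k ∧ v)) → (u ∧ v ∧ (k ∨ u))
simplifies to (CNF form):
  u ∨ ¬v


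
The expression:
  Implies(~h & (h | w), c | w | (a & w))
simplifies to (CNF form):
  True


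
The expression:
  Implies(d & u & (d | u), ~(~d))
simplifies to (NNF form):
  True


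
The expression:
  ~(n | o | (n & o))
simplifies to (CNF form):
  ~n & ~o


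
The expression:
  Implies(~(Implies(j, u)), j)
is always true.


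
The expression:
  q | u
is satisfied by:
  {q: True, u: True}
  {q: True, u: False}
  {u: True, q: False}


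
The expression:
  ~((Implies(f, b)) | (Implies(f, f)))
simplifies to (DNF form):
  False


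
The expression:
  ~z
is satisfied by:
  {z: False}


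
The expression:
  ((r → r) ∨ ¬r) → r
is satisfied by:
  {r: True}


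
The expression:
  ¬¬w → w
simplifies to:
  True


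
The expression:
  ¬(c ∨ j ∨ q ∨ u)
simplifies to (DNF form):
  ¬c ∧ ¬j ∧ ¬q ∧ ¬u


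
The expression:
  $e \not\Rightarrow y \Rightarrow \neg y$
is always true.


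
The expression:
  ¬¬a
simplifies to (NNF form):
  a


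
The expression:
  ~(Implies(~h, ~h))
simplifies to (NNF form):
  False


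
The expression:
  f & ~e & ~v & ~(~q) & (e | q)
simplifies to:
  f & q & ~e & ~v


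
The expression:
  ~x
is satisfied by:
  {x: False}


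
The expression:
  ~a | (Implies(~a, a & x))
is always true.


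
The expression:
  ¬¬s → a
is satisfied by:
  {a: True, s: False}
  {s: False, a: False}
  {s: True, a: True}


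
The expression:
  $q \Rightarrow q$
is always true.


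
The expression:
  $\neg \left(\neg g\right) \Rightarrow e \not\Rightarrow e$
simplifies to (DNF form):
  $\neg g$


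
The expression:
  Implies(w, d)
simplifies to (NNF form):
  d | ~w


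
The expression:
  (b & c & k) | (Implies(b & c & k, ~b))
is always true.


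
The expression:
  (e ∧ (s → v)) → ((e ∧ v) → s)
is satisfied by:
  {s: True, v: False, e: False}
  {v: False, e: False, s: False}
  {e: True, s: True, v: False}
  {e: True, v: False, s: False}
  {s: True, v: True, e: False}
  {v: True, s: False, e: False}
  {e: True, v: True, s: True}


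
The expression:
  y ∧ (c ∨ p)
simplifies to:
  y ∧ (c ∨ p)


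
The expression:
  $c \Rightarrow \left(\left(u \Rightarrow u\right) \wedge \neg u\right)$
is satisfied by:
  {u: False, c: False}
  {c: True, u: False}
  {u: True, c: False}


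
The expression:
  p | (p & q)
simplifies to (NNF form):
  p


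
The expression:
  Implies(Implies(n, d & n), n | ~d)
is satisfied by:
  {n: True, d: False}
  {d: False, n: False}
  {d: True, n: True}


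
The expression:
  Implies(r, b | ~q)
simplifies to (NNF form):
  b | ~q | ~r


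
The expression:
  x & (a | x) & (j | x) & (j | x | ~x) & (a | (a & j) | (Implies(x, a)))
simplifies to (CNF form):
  a & x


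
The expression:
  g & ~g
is never true.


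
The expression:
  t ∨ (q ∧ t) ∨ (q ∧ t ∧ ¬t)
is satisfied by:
  {t: True}


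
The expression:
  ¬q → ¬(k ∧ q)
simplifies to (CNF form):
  True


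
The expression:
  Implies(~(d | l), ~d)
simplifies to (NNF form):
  True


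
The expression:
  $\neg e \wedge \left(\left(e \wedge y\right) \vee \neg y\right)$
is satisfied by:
  {e: False, y: False}


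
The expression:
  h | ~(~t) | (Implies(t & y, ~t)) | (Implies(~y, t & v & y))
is always true.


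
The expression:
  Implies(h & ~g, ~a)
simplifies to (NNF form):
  g | ~a | ~h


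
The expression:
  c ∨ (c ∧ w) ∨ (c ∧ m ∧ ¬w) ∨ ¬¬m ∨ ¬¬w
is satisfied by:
  {c: True, m: True, w: True}
  {c: True, m: True, w: False}
  {c: True, w: True, m: False}
  {c: True, w: False, m: False}
  {m: True, w: True, c: False}
  {m: True, w: False, c: False}
  {w: True, m: False, c: False}


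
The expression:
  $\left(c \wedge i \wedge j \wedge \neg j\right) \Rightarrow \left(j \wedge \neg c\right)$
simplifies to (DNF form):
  $\text{True}$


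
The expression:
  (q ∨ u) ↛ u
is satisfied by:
  {q: True, u: False}


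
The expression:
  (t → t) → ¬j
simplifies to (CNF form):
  ¬j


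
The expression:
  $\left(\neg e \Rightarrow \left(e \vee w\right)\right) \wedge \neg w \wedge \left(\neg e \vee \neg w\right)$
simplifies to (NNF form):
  $e \wedge \neg w$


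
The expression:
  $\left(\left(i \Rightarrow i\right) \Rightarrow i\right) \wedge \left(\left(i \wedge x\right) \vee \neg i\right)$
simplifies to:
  $i \wedge x$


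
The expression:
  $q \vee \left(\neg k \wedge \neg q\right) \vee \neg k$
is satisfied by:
  {q: True, k: False}
  {k: False, q: False}
  {k: True, q: True}


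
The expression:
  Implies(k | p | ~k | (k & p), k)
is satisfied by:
  {k: True}


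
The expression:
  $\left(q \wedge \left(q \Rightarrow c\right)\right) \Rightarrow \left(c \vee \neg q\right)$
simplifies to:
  $\text{True}$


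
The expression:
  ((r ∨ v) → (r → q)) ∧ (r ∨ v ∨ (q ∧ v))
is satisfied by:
  {q: True, v: True, r: False}
  {v: True, r: False, q: False}
  {q: True, v: True, r: True}
  {q: True, r: True, v: False}


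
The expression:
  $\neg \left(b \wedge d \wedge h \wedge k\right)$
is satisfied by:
  {h: False, k: False, d: False, b: False}
  {b: True, h: False, k: False, d: False}
  {d: True, h: False, k: False, b: False}
  {b: True, d: True, h: False, k: False}
  {k: True, b: False, h: False, d: False}
  {b: True, k: True, h: False, d: False}
  {d: True, k: True, b: False, h: False}
  {b: True, d: True, k: True, h: False}
  {h: True, d: False, k: False, b: False}
  {b: True, h: True, d: False, k: False}
  {d: True, h: True, b: False, k: False}
  {b: True, d: True, h: True, k: False}
  {k: True, h: True, d: False, b: False}
  {b: True, k: True, h: True, d: False}
  {d: True, k: True, h: True, b: False}


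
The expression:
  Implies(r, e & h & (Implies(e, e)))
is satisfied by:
  {h: True, e: True, r: False}
  {h: True, e: False, r: False}
  {e: True, h: False, r: False}
  {h: False, e: False, r: False}
  {r: True, h: True, e: True}


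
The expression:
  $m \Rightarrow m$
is always true.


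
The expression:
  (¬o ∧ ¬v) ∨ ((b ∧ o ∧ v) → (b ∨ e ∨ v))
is always true.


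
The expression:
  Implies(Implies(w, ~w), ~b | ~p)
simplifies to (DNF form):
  w | ~b | ~p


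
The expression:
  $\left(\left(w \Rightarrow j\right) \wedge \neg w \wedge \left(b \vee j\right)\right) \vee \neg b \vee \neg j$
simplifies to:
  $\neg b \vee \neg j \vee \neg w$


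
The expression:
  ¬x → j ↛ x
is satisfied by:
  {x: True, j: True}
  {x: True, j: False}
  {j: True, x: False}


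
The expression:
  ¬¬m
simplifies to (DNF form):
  m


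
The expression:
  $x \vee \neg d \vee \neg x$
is always true.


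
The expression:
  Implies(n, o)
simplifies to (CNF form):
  o | ~n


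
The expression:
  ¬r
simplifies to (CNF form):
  ¬r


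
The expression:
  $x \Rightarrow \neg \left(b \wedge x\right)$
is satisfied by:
  {x: False, b: False}
  {b: True, x: False}
  {x: True, b: False}


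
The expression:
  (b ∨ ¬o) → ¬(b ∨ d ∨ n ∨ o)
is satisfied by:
  {o: True, d: False, b: False, n: False}
  {n: True, o: True, d: False, b: False}
  {o: True, d: True, b: False, n: False}
  {n: True, o: True, d: True, b: False}
  {n: False, d: False, b: False, o: False}


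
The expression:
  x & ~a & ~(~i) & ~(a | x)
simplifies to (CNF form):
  False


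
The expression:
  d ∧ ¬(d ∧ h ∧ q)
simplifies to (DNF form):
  (d ∧ ¬h) ∨ (d ∧ ¬q)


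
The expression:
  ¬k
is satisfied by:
  {k: False}


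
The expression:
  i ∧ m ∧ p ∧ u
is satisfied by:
  {m: True, p: True, u: True, i: True}


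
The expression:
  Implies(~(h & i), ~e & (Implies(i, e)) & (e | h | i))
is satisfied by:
  {h: True, i: True, e: False}
  {h: True, e: False, i: False}
  {h: True, i: True, e: True}


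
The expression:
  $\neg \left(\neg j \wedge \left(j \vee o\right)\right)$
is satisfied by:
  {j: True, o: False}
  {o: False, j: False}
  {o: True, j: True}


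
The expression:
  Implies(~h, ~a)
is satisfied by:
  {h: True, a: False}
  {a: False, h: False}
  {a: True, h: True}


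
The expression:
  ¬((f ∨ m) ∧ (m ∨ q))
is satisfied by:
  {q: False, m: False, f: False}
  {f: True, q: False, m: False}
  {q: True, f: False, m: False}


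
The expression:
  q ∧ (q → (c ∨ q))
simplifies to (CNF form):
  q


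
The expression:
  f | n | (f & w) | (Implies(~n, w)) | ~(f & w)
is always true.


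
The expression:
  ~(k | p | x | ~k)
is never true.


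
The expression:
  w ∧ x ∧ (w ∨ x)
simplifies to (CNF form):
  w ∧ x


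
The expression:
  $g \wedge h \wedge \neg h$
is never true.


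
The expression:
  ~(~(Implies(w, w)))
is always true.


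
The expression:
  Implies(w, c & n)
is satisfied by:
  {c: True, n: True, w: False}
  {c: True, n: False, w: False}
  {n: True, c: False, w: False}
  {c: False, n: False, w: False}
  {c: True, w: True, n: True}


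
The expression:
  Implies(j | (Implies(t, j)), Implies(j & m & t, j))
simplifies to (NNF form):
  True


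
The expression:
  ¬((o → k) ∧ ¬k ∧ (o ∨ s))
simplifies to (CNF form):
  k ∨ o ∨ ¬s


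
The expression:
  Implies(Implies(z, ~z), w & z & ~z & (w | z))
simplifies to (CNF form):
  z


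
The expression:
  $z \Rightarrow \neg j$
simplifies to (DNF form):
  $\neg j \vee \neg z$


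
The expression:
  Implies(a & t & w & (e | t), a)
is always true.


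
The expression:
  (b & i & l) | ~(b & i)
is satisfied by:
  {l: True, b: False, i: False}
  {l: False, b: False, i: False}
  {i: True, l: True, b: False}
  {i: True, l: False, b: False}
  {b: True, l: True, i: False}
  {b: True, l: False, i: False}
  {b: True, i: True, l: True}


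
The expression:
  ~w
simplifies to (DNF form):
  ~w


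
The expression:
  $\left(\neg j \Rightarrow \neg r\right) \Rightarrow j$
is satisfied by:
  {r: True, j: True}
  {r: True, j: False}
  {j: True, r: False}


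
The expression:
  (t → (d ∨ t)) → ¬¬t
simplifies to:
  t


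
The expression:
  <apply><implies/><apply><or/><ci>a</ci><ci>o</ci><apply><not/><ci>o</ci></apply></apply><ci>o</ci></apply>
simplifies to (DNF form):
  <ci>o</ci>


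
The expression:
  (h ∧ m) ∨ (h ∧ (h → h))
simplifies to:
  h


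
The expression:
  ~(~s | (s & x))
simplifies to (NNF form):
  s & ~x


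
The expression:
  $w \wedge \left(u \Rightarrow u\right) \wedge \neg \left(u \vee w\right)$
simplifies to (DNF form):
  $\text{False}$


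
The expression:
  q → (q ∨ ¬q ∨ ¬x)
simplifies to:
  True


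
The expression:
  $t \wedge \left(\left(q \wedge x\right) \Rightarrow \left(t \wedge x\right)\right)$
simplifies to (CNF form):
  $t$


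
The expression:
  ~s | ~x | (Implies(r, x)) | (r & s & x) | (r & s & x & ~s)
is always true.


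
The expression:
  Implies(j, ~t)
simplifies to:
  ~j | ~t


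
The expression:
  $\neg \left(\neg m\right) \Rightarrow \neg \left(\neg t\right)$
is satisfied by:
  {t: True, m: False}
  {m: False, t: False}
  {m: True, t: True}


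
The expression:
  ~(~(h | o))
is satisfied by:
  {o: True, h: True}
  {o: True, h: False}
  {h: True, o: False}


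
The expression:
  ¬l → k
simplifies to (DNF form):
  k ∨ l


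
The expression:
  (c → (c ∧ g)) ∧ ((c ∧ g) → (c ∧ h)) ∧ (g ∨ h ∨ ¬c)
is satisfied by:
  {h: True, g: True, c: False}
  {h: True, g: False, c: False}
  {g: True, h: False, c: False}
  {h: False, g: False, c: False}
  {h: True, c: True, g: True}


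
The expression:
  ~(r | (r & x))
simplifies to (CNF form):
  ~r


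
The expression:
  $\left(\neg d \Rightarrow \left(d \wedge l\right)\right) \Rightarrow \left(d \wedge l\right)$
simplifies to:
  $l \vee \neg d$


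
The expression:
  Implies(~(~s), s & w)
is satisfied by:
  {w: True, s: False}
  {s: False, w: False}
  {s: True, w: True}


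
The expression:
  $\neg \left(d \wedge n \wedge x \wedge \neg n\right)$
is always true.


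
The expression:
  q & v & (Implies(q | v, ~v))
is never true.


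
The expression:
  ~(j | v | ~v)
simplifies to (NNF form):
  False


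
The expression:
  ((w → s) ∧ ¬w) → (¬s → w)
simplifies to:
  s ∨ w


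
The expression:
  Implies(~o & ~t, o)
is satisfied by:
  {t: True, o: True}
  {t: True, o: False}
  {o: True, t: False}


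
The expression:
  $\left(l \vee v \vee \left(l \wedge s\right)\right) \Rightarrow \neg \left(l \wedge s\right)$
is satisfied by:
  {l: False, s: False}
  {s: True, l: False}
  {l: True, s: False}


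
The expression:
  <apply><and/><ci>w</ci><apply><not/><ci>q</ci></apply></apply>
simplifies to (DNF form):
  <apply><and/><ci>w</ci><apply><not/><ci>q</ci></apply></apply>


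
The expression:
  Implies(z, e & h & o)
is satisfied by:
  {h: True, o: True, e: True, z: False}
  {h: True, o: True, e: False, z: False}
  {h: True, e: True, o: False, z: False}
  {h: True, e: False, o: False, z: False}
  {o: True, e: True, h: False, z: False}
  {o: True, e: False, h: False, z: False}
  {e: True, h: False, o: False, z: False}
  {e: False, h: False, o: False, z: False}
  {z: True, h: True, o: True, e: True}


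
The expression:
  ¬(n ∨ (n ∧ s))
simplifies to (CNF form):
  ¬n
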